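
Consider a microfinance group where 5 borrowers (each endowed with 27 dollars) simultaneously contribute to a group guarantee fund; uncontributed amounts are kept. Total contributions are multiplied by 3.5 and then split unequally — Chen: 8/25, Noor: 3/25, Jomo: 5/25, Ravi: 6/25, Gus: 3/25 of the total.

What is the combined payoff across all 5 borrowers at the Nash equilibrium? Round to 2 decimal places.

For player j, contributing a unit is worthwhile iff 3.5 × (j's share) ≥ 1, i.e. iff j's share is at least 0.2857.
Only Chen (8/25) clears that bar, contributing 27; the remaining 4 contribute 0. Total contributed: 27.
The group guarantee fund pays out 3.5 × 27 = 94.50 in total (split across the unequal shares, but the aggregate is all that matters for the group sum).
The 4 free-riders keep 27 each, adding 108. Group total = 108 + 94.50 = 202.50.

202.50 dollars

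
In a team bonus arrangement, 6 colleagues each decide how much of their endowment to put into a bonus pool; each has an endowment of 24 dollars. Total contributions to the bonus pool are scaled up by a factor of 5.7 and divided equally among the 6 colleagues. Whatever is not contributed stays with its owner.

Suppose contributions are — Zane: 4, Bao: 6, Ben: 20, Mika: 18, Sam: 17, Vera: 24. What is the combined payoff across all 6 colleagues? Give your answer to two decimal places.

562.30 dollars

Total contributed: 4 + 6 + 20 + 18 + 17 + 24 = 89; total kept: 6 × 24 − 89 = 55.
The bonus pool pays out 5.7 × 89 = 507.30 in aggregate.
Group total = 55 + 507.30 = 562.30.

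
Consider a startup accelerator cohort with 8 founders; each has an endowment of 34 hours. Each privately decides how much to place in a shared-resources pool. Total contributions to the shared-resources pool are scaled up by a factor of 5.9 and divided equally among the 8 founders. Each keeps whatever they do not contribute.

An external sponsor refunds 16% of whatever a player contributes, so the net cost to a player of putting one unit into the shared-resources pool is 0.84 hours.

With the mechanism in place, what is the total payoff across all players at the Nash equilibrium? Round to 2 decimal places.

With the mechanism, a contributed unit returns (5.9/8) / 0.84 = 0.8780 per unit of net cost — still below 1 — so contributing 0 remains dominant for every player.
At the Nash equilibrium no one contributes; group total payoff = 8 × 34 = 272.

272.00 hours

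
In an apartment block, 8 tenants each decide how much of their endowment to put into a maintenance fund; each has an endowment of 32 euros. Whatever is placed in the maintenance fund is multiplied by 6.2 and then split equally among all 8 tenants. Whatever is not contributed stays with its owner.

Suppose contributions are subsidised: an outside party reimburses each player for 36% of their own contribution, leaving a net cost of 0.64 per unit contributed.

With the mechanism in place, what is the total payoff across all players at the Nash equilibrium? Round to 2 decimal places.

The effective private return per unit is now (6.2/8) / 0.64 = 1.2109 > 1, so every player's dominant strategy flips to full contribution.
At the Nash equilibrium everyone contributes 32. Group total payoff = 8 × (32 × 0.36 + 6.2 × 32) = 1679.36.

1679.36 euros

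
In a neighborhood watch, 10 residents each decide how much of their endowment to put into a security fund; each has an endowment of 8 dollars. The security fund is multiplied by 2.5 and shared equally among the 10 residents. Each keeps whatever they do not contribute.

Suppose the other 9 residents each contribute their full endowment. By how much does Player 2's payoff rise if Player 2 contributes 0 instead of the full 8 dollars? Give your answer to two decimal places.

Switching from a contribution of 8 to 0 lets Player 2 keep an extra 8 dollars, but lowers the security fund by 8, which costs Player 2 their own share of that drop: 2.5/10 × 8 = 2.00.
Net gain = 8 − 2.00 = 6.00. The private return per contributed unit (0.2500) is below 1, so free-riding is indeed the best response regardless of what the others do.

6.00 dollars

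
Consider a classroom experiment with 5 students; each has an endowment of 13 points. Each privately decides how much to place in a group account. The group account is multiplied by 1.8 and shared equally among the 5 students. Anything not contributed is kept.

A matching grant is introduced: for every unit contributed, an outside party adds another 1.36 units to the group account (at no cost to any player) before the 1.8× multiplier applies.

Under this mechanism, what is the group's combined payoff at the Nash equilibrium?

65.00 points

The effective private return is 1.8 × 2.36 / 5 = 0.8496, which is still under 1, so the mechanism doesn't change anyone's dominant strategy: zero contribution.
Everyone keeps their endowment and the group total is 5 × 13 = 65.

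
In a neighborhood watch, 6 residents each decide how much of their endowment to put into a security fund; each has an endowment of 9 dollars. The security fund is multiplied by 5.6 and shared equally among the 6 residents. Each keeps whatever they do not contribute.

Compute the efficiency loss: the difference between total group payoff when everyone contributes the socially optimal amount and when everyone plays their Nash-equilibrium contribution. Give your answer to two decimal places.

248.40 dollars

Each contributed unit returns 5.6/6 = 0.9333 to its contributor — below 1 — so contributing 0 is dominant for every player. At the Nash equilibrium everyone keeps their 9, and the group total is 6 × 9 = 54.
Each contributed unit returns 5.600 to the group as a whole (0.9333 to each of 6 players), which exceeds 1, so the social optimum is full contribution: group total = 5.600 × 54 = 302.40.
Efficiency loss = 302.40 − 54 = 248.40.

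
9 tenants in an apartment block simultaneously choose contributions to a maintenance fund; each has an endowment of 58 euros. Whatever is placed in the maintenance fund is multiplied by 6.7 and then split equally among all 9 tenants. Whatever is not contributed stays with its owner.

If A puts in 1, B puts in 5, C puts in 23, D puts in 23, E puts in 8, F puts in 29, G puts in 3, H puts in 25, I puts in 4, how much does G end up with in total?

145.08 euros

Total contributed: 1 + 5 + 23 + 23 + 8 + 29 + 3 + 25 + 4 = 121.
Each receives 6.7 × 121 / 9 = 90.08 from the maintenance fund.
G keeps 58 − 3 = 55, so G's payoff is 55 + 90.08 = 145.08.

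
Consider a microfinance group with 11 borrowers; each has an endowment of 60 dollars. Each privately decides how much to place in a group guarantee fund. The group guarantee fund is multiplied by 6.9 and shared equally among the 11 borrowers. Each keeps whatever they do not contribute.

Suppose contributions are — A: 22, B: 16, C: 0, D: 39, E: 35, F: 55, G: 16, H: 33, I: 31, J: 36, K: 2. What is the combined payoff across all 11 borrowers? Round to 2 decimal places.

Total contributed: 22 + 16 + 0 + 39 + 35 + 55 + 16 + 33 + 31 + 36 + 2 = 285; total kept: 11 × 60 − 285 = 375.
The group guarantee fund pays out 6.9 × 285 = 1966.50 in aggregate.
Group total = 375 + 1966.50 = 2341.50.

2341.50 dollars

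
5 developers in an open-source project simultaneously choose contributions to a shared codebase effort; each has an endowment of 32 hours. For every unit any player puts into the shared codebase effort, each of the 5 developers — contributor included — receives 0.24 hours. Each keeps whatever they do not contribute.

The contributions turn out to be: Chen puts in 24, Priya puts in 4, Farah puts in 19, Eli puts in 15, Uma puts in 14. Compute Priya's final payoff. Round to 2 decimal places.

Total contributed: 24 + 4 + 19 + 15 + 14 = 76.
Each receives 0.24 × 76 = 18.24 from the shared codebase effort.
Priya keeps 32 − 4 = 28, so Priya's payoff is 28 + 18.24 = 46.24.

46.24 hours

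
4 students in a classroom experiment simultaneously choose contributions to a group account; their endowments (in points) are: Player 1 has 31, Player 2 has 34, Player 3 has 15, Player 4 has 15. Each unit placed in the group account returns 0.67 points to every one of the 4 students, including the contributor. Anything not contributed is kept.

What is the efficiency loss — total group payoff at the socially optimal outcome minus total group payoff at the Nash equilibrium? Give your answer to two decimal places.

159.60 points

The private return per contributed unit is 0.67 < 1 for everyone, so the Nash equilibrium is zero contribution and the group total is Σ E_j = 31 + 34 + 15 + 15 = 95.
Each contributed unit returns 2.680 to the group, so the social optimum is full contribution by everyone: group total = 2.680 × 95 = 254.60.
Efficiency loss = (2.680 − 1) × 95 = 159.60.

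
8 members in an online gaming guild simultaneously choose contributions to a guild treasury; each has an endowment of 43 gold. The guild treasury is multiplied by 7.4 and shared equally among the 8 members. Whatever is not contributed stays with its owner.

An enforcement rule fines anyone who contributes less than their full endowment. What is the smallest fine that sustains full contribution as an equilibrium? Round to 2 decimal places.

Given the others contribute fully, the best deviation is to contribute 0 (any partial contribution still incurs the fine and gives up units whose private return 0.9250 is below 1).
Deviating from 43 to 0 saves 43 gold but forfeits the deviator's share of the drop in the guild treasury: 7.4/8 × 43 = 39.77.
So the deviation gain is 43 − 39.77 = 3.23, and the fine must be at least 3.23 gold to wipe it out.

3.23 gold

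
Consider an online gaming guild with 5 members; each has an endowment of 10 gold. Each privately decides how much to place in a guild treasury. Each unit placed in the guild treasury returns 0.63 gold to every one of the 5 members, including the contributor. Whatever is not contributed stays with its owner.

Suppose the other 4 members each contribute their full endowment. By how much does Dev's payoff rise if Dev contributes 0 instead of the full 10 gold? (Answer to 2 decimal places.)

3.70 gold

Switching from a contribution of 10 to 0 lets Dev keep an extra 10 gold, but lowers the guild treasury by 10, which costs Dev their own share of that drop: 0.63 × 10 = 6.30.
Net gain = 10 − 6.30 = 3.70. The private return per contributed unit (0.63) is below 1, so free-riding is indeed the best response regardless of what the others do.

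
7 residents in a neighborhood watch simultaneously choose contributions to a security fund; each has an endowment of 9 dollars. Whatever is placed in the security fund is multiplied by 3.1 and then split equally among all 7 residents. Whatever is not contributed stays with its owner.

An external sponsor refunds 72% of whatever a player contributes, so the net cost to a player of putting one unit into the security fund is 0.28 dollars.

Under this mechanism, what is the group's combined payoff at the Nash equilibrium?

With the mechanism, a contributed unit returns (3.1/7) / 0.28 = 1.5816 per unit of net cost to the contributor — now above 1 — so contributing fully is weakly dominant for every player.
At the Nash equilibrium everyone contributes 9. Group total payoff = 7 × (9 × 0.72 + 3.1 × 9) = 240.66.

240.66 dollars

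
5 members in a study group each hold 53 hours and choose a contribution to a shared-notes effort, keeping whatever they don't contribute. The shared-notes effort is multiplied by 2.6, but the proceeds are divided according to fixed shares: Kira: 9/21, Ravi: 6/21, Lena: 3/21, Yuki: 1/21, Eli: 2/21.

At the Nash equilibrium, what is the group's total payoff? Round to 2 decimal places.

349.80 hours

A player with share s gets back 2.6·s per unit contributed, so full contribution is dominant for anyone with s > 1/2.6 = 0.3846 and zero contribution is dominant for anyone below.
Kira alone (share 9/21) is above the threshold, contributing 53; the remaining 4 contribute 0. Total contributed: 53.
The shared-notes effort pays out 2.6 × 53 = 137.80 in total (split across the unequal shares, but the aggregate is all that matters for the group sum).
The 4 free-riders keep 53 each, adding 212. Group total = 212 + 137.80 = 349.80.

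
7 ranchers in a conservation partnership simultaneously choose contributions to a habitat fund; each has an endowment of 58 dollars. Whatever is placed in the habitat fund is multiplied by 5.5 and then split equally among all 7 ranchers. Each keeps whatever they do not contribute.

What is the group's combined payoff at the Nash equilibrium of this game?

Each contributed unit returns 5.5/7 = 0.7857 to its contributor — below 1 — so contributing 0 is dominant for every player. At the Nash equilibrium everyone keeps their 58, and the group total is 7 × 58 = 406.

406.00 dollars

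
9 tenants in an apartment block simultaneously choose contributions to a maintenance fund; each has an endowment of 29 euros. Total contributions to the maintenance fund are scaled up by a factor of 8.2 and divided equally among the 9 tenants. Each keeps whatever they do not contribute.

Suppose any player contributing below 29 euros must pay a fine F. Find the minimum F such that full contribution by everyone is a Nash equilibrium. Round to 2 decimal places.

2.58 euros

Given the others contribute fully, the best deviation is to contribute 0 (any partial contribution still incurs the fine and gives up units whose private return 0.9111 is below 1).
Deviating from 29 to 0 saves 29 euros but forfeits the deviator's share of the drop in the maintenance fund: 8.2/9 × 29 = 26.42.
So the deviation gain is 29 − 26.42 = 2.58, and the fine must be at least 2.58 euros to wipe it out.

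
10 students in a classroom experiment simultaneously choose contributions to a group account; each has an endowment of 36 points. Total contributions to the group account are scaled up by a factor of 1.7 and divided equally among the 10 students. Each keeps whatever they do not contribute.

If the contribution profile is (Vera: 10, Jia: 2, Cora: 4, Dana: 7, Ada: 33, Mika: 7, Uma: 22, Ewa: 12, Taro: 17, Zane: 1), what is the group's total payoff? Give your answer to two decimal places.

Total contributed: 10 + 2 + 4 + 7 + 33 + 7 + 22 + 12 + 17 + 1 = 115; total kept: 10 × 36 − 115 = 245.
The group account pays out 1.7 × 115 = 195.50 in aggregate.
Group total = 245 + 195.50 = 440.50.

440.50 points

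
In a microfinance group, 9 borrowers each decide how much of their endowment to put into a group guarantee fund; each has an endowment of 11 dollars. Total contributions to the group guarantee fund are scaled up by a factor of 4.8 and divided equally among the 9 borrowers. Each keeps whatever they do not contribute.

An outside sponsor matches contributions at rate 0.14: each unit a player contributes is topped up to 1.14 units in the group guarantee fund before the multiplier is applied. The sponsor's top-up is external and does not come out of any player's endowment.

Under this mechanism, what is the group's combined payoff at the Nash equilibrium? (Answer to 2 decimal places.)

Even with the mechanism, each unit contributed returns only 4.8 × 1.14 / 9 = 0.6080 per unit of net cost, so contributing nothing is still dominant.
Everyone keeps their endowment and the group total is 9 × 11 = 99.

99.00 dollars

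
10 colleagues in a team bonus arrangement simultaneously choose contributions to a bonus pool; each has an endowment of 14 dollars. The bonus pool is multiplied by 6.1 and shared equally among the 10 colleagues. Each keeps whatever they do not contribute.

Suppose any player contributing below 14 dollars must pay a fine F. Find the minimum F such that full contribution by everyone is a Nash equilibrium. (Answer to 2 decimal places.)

5.46 dollars

Given the others contribute fully, the best deviation is to contribute 0 (any partial contribution still incurs the fine and gives up units whose private return 0.6100 is below 1).
Deviating from 14 to 0 saves 14 dollars but forfeits the deviator's share of the drop in the bonus pool: 6.1/10 × 14 = 8.54.
So the deviation gain is 14 − 8.54 = 5.46, and the fine must be at least 5.46 dollars to wipe it out.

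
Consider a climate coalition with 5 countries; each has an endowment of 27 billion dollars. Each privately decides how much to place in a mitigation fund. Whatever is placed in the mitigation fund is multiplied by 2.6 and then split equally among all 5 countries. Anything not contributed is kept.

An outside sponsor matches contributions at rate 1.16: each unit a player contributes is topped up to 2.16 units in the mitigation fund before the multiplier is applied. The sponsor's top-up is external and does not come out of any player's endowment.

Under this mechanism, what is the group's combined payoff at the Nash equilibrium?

Under the mechanism each unit contributed yields 2.6 × 2.16 / 5 = 1.1232 back to its contributor per unit of net cost, which exceeds 1, making full contribution the dominant choice for everyone.
At the Nash equilibrium everyone contributes 27. Group total payoff = 2.6 × 2.16 × 135 = 758.16.

758.16 billion dollars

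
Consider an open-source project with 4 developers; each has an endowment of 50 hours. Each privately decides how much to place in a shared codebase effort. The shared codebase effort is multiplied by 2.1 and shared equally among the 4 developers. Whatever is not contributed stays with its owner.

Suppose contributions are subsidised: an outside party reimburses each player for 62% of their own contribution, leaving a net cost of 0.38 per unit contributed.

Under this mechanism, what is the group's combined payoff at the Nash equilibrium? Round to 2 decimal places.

544.00 hours

The effective private return per unit is now (2.1/4) / 0.38 = 1.3816 > 1, so every player's dominant strategy flips to full contribution.
At the Nash equilibrium everyone contributes 50. Group total payoff = 4 × (50 × 0.62 + 2.1 × 50) = 544.00.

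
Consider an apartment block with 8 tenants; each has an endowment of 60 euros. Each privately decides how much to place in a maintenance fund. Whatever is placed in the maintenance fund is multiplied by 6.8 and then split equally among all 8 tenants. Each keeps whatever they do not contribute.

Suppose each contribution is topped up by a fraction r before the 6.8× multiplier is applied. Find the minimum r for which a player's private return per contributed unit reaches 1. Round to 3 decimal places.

With matching at rate r, one contributed unit becomes (1 + r) in the maintenance fund and returns 6.8 × (1 + r) / 8 to the contributor.
Setting this equal to 1: 1 + r = 8/6.8 = 1.1765.
So the minimum matching rate is r = 1.1765 − 1 = 0.176.

0.176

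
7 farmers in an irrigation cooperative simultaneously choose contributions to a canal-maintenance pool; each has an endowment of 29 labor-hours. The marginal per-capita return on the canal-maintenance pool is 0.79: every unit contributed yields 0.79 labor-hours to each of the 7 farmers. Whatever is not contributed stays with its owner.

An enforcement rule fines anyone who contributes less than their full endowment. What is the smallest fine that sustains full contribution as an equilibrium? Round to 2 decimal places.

6.09 labor-hours

Given the others contribute fully, the best deviation is to contribute 0 (any partial contribution still incurs the fine and gives up units whose private return 0.79 is below 1).
Deviating from 29 to 0 saves 29 labor-hours but forfeits the deviator's share of the drop in the canal-maintenance pool: 0.79 × 29 = 22.91.
So the deviation gain is 29 − 22.91 = 6.09, and the fine must be at least 6.09 labor-hours to wipe it out.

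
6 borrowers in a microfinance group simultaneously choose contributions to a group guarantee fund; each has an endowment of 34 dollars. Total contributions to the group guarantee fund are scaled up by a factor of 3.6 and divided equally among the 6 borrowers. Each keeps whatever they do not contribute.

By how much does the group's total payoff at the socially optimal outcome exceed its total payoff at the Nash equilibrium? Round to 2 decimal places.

530.40 dollars

Each contributed unit returns 3.6/6 = 0.6000 to its contributor — below 1 — so contributing 0 is dominant for every player. At the Nash equilibrium everyone keeps their 34, and the group total is 6 × 34 = 204.
Each contributed unit returns 3.600 to the group as a whole (0.6000 to each of 6 players), which exceeds 1, so the social optimum is full contribution: group total = 3.600 × 204 = 734.40.
Efficiency loss = 734.40 − 204 = 530.40.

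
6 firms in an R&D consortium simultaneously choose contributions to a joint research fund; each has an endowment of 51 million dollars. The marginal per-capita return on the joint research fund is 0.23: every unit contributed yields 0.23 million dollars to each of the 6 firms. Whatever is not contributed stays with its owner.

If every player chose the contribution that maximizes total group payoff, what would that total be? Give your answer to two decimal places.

Each contributed unit returns 1.380 to the group as a whole (0.23 to each of 6 players), which exceeds 1, so the social optimum is full contribution: group total = 1.380 × 306 = 422.28.

422.28 million dollars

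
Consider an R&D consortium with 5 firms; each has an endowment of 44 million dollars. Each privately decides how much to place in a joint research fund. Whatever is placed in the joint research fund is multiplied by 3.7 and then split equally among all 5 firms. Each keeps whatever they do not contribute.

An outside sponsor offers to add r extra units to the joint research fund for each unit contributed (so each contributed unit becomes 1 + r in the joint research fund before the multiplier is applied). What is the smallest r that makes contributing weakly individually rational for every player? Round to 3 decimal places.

With matching at rate r, one contributed unit becomes (1 + r) in the joint research fund and returns 3.7 × (1 + r) / 5 to the contributor.
Setting this equal to 1: 1 + r = 5/3.7 = 1.3514.
So the minimum matching rate is r = 1.3514 − 1 = 0.351.

0.351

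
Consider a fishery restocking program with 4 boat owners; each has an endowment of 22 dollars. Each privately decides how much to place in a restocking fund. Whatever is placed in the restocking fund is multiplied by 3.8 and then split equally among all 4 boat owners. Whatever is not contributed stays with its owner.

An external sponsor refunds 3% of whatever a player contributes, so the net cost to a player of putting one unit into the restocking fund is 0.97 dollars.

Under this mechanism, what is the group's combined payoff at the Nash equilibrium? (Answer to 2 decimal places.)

88.00 dollars

Even with the mechanism, each unit contributed returns only (3.8/4) / 0.97 = 0.9794 per unit of net cost, so contributing nothing is still dominant.
At the Nash equilibrium no one contributes; group total payoff = 4 × 22 = 88.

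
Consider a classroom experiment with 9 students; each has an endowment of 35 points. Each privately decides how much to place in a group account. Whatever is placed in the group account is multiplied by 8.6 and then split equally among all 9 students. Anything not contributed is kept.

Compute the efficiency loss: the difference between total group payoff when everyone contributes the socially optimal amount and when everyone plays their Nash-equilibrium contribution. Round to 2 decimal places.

2394.00 points

Each contributed unit returns 8.6/9 = 0.9556 to its contributor — below 1 — so contributing 0 is dominant for every player. At the Nash equilibrium everyone keeps their 35, and the group total is 9 × 35 = 315.
Each contributed unit returns 8.600 to the group as a whole (0.9556 to each of 9 players), which exceeds 1, so the social optimum is full contribution: group total = 8.600 × 315 = 2709.00.
Efficiency loss = 2709.00 − 315 = 2394.00.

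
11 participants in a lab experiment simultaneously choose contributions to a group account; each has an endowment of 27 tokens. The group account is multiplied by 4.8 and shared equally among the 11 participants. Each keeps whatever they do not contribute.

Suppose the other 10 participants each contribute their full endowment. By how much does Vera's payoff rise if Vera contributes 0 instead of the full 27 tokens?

Switching from a contribution of 27 to 0 lets Vera keep an extra 27 tokens, but lowers the group account by 27, which costs Vera their own share of that drop: 4.8/11 × 27 = 11.78.
Net gain = 27 − 11.78 = 15.22. The private return per contributed unit (0.4364) is below 1, so free-riding is indeed the best response regardless of what the others do.

15.22 tokens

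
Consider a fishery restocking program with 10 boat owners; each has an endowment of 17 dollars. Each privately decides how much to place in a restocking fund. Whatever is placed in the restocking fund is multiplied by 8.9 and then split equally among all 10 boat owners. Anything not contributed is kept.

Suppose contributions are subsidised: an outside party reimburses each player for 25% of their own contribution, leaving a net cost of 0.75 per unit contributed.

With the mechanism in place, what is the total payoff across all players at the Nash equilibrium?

The effective private return per unit is now (8.9/10) / 0.75 = 1.1867 > 1, so every player's dominant strategy flips to full contribution.
At the Nash equilibrium everyone contributes 17. Group total payoff = 10 × (17 × 0.25 + 8.9 × 17) = 1555.50.

1555.50 dollars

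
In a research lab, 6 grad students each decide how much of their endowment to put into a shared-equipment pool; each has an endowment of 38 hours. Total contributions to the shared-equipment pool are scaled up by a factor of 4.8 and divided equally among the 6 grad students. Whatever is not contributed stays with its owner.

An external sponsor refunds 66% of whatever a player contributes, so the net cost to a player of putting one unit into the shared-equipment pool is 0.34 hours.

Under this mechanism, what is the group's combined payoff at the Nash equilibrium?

Under the mechanism each unit contributed yields (4.8/6) / 0.34 = 2.3529 back to its contributor per unit of net cost, which exceeds 1, making full contribution the dominant choice for everyone.
So the Nash equilibrium is full contribution by all 6; the group earns 6 × (38 × 0.66 + 4.8 × 38) = 1244.88.

1244.88 hours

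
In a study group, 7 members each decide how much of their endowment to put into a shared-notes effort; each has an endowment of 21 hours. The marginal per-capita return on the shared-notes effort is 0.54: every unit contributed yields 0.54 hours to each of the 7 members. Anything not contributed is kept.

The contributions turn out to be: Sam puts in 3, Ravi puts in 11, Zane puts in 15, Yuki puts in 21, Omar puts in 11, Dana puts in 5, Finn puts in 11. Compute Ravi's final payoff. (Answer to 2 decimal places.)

51.58 hours

Total contributed: 3 + 11 + 15 + 21 + 11 + 5 + 11 = 77.
Each receives 0.54 × 77 = 41.58 from the shared-notes effort.
Ravi keeps 21 − 11 = 10, so Ravi's payoff is 10 + 41.58 = 51.58.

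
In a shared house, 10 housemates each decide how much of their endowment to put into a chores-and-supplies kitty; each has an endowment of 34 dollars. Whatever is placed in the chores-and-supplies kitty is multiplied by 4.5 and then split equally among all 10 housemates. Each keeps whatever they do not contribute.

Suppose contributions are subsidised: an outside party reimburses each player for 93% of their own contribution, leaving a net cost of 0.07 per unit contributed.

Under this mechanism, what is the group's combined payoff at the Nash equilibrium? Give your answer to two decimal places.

1846.20 dollars

The effective private return per unit is now (4.5/10) / 0.07 = 6.4286 > 1, so every player's dominant strategy flips to full contribution.
So the Nash equilibrium is full contribution by all 10; the group earns 10 × (34 × 0.93 + 4.5 × 34) = 1846.20.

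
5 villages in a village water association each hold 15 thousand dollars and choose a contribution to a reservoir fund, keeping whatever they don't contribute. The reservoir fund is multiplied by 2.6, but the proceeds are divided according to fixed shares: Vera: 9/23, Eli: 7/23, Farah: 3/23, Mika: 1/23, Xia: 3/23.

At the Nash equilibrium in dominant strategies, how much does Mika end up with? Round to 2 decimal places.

For player j, contributing a unit is worthwhile iff 2.6 × (j's share) ≥ 1, i.e. iff j's share is at least 0.3846.
Vera alone (share 9/23) is above the threshold, contributing 15; the remaining 4 contribute 0. Total contributed: 15.
Mika keeps 15 and receives 2.6 × 15 × 1/23 = 1.70 from the reservoir fund, for a payoff of 16.70.

16.70 thousand dollars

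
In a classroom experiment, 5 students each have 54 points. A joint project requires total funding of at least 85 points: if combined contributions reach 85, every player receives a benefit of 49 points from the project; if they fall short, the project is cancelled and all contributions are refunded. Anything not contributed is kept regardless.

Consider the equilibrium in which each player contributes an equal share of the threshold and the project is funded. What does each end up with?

Equal share of the threshold: 85/5 = 17.
At this profile no one gains by cutting their contribution: any cut drops the total below 85, the project is cancelled, contributions are refunded, and the deviator ends with 54, which is less than 54 − 17 + 49 = 86. Contributing more than 17 just wastes the excess. So contributing exactly 17 is a best response.
Each player's payoff: 54 − 17 + 49 = 86.

86 points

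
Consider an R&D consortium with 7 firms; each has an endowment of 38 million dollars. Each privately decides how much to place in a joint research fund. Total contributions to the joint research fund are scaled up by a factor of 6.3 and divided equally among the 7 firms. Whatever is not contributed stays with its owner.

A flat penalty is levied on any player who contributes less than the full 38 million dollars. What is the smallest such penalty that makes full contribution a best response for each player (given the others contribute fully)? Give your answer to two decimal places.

3.80 million dollars

Given the others contribute fully, the best deviation is to contribute 0 (any partial contribution still incurs the fine and gives up units whose private return 0.9000 is below 1).
Deviating from 38 to 0 saves 38 million dollars but forfeits the deviator's share of the drop in the joint research fund: 6.3/7 × 38 = 34.20.
So the deviation gain is 38 − 34.20 = 3.80, and the fine must be at least 3.80 million dollars to wipe it out.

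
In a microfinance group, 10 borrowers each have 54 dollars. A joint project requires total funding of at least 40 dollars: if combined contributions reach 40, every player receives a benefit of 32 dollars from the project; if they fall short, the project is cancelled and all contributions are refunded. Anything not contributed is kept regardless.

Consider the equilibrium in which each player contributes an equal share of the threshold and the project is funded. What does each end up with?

Equal share of the threshold: 40/10 = 4.
At this profile no one gains by cutting their contribution: any cut drops the total below 40, the project is cancelled, contributions are refunded, and the deviator ends with 54, which is less than 54 − 4 + 32 = 82. Contributing more than 4 just wastes the excess. So contributing exactly 4 is a best response.
Each player's payoff: 54 − 4 + 32 = 82.

82 dollars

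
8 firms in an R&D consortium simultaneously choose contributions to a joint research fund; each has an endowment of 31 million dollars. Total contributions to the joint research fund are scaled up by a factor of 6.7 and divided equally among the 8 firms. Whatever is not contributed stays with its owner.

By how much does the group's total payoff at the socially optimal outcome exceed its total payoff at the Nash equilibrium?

Each contributed unit returns 6.7/8 = 0.8375 to its contributor — below 1 — so contributing 0 is dominant for every player. At the Nash equilibrium everyone keeps their 31, and the group total is 8 × 31 = 248.
Each contributed unit returns 6.700 to the group as a whole (0.8375 to each of 8 players), which exceeds 1, so the social optimum is full contribution: group total = 6.700 × 248 = 1661.60.
Efficiency loss = 1661.60 − 248 = 1413.60.

1413.60 million dollars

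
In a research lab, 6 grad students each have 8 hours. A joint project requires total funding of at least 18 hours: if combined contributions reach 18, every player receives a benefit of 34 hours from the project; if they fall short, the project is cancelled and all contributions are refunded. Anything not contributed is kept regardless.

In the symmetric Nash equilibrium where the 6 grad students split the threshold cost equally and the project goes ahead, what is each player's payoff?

39 hours

Equal share of the threshold: 18/6 = 3.
At this profile no one gains by cutting their contribution: any cut drops the total below 18, the project is cancelled, contributions are refunded, and the deviator ends with 8, which is less than 8 − 3 + 34 = 39. Contributing more than 3 just wastes the excess. So contributing exactly 3 is a best response.
Each player's payoff: 8 − 3 + 34 = 39.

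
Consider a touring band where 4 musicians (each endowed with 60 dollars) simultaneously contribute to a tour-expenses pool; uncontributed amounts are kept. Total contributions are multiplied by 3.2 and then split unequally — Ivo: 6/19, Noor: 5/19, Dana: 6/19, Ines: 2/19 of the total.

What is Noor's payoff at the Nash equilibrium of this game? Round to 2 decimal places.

Each unit j contributes comes back to j as 3.2 × (j's share), so j prefers to contribute only if that share exceeds 1/3.2 = 0.3125; otherwise keeping the unit dominates.
Ivo and Dana clear that bar, contributing 60 each; the remaining 2 contribute 0. Total contributed: 120.
Noor keeps 60 and receives 3.2 × 120 × 5/19 = 101.05 from the tour-expenses pool, for a payoff of 161.05.

161.05 dollars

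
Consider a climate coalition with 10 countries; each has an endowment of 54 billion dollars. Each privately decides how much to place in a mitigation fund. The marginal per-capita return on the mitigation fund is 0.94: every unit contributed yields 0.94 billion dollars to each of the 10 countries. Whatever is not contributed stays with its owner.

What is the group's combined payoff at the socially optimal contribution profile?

Each contributed unit returns 9.400 to the group as a whole (0.94 to each of 10 players), which exceeds 1, so the social optimum is full contribution: group total = 9.400 × 540 = 5076.00.

5076.00 billion dollars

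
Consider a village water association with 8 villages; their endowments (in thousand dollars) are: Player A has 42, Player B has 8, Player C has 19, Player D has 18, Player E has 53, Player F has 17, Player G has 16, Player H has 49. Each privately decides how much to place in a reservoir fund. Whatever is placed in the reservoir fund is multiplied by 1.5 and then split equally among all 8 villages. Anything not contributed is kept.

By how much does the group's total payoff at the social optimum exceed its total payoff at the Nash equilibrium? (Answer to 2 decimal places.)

The private return per contributed unit is 1.5/8 = 0.1875 < 1 for every player regardless of endowment, so the Nash equilibrium is zero contribution and the group total is Σ E_j = 42 + 8 + 19 + 18 + 53 + 17 + 16 + 49 = 222.
Each contributed unit returns 1.500 to the group, so the social optimum is full contribution by everyone: group total = 1.500 × 222 = 333.00.
Efficiency loss = (1.500 − 1) × 222 = 111.00.

111.00 thousand dollars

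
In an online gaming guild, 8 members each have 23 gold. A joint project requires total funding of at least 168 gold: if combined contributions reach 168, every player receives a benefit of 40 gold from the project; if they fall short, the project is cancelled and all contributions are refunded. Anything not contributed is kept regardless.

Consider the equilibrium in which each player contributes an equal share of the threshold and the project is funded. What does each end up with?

Equal share of the threshold: 168/8 = 21.
At this profile no one gains by cutting their contribution: any cut drops the total below 168, the project is cancelled, contributions are refunded, and the deviator ends with 23, which is less than 23 − 21 + 40 = 42. Contributing more than 21 just wastes the excess. So contributing exactly 21 is a best response.
Each player's payoff: 23 − 21 + 40 = 42.

42 gold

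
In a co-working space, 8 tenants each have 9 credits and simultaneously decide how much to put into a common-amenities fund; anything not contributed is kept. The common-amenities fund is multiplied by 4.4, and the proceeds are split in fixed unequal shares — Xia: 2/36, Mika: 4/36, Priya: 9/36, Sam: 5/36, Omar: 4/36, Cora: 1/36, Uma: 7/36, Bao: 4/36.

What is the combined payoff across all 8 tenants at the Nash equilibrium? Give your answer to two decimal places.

102.60 credits

A player with share s gets back 4.4·s per unit contributed, so full contribution is dominant for anyone with s > 1/4.4 = 0.2273 and zero contribution is dominant for anyone below.
Only Priya (9/36) clears that bar, contributing 9; the remaining 7 contribute 0. Total contributed: 9.
The common-amenities fund pays out 4.4 × 9 = 39.60 in total (split across the unequal shares, but the aggregate is all that matters for the group sum).
The 7 free-riders keep 9 each, adding 63. Group total = 63 + 39.60 = 102.60.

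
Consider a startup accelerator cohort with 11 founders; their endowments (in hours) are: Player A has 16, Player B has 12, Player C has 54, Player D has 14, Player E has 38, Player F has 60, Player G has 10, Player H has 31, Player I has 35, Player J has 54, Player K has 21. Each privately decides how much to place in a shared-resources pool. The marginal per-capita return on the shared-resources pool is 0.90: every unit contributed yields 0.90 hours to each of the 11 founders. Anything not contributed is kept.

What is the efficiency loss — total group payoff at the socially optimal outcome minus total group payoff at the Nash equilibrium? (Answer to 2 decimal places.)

3070.50 hours

The private return per contributed unit is 0.90 < 1 for everyone, so the Nash equilibrium is zero contribution and the group total is Σ E_j = 16 + 12 + 54 + 14 + 38 + 60 + 10 + 31 + 35 + 54 + 21 = 345.
Each contributed unit returns 9.900 to the group, so the social optimum is full contribution by everyone: group total = 9.900 × 345 = 3415.50.
Efficiency loss = (9.900 − 1) × 345 = 3070.50.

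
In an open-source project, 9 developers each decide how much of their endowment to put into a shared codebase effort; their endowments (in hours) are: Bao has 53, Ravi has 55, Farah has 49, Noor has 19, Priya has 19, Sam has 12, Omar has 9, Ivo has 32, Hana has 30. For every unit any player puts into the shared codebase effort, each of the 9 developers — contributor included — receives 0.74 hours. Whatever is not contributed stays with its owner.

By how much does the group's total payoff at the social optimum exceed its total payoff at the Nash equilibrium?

1573.48 hours

The private return per contributed unit is 0.74 < 1 for everyone, so the Nash equilibrium is zero contribution and the group total is Σ E_j = 53 + 55 + 49 + 19 + 19 + 12 + 9 + 32 + 30 = 278.
Each contributed unit returns 6.660 to the group, so the social optimum is full contribution by everyone: group total = 6.660 × 278 = 1851.48.
Efficiency loss = (6.660 − 1) × 278 = 1573.48.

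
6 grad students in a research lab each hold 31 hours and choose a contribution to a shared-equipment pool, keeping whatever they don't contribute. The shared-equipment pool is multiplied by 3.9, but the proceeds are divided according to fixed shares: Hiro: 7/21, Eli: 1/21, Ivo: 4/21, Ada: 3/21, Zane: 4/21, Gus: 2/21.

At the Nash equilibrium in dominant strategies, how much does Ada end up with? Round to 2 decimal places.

48.27 hours

A player with share s gets back 3.9·s per unit contributed, so full contribution is dominant for anyone with s > 1/3.9 = 0.2564 and zero contribution is dominant for anyone below.
Only Hiro (7/21) clears that bar, contributing 31; the remaining 5 contribute 0. Total contributed: 31.
Ada keeps 31 and receives 3.9 × 31 × 3/21 = 17.27 from the shared-equipment pool, for a payoff of 48.27.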